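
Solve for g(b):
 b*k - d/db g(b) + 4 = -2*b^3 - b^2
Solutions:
 g(b) = C1 + b^4/2 + b^3/3 + b^2*k/2 + 4*b


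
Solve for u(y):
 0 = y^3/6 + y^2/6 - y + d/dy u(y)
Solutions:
 u(y) = C1 - y^4/24 - y^3/18 + y^2/2


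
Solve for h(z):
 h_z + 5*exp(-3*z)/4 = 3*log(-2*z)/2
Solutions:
 h(z) = C1 + 3*z*log(-z)/2 + 3*z*(-1 + log(2))/2 + 5*exp(-3*z)/12


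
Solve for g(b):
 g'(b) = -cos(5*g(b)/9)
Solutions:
 b - 9*log(sin(5*g(b)/9) - 1)/10 + 9*log(sin(5*g(b)/9) + 1)/10 = C1


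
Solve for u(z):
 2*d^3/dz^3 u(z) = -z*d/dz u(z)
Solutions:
 u(z) = C1 + Integral(C2*airyai(-2^(2/3)*z/2) + C3*airybi(-2^(2/3)*z/2), z)


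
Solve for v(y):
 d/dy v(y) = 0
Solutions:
 v(y) = C1


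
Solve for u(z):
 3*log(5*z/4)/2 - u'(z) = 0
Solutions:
 u(z) = C1 + 3*z*log(z)/2 - 3*z*log(2) - 3*z/2 + 3*z*log(5)/2


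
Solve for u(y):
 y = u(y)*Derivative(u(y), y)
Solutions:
 u(y) = -sqrt(C1 + y^2)
 u(y) = sqrt(C1 + y^2)


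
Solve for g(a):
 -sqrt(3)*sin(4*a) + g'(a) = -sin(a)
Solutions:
 g(a) = C1 + cos(a) - sqrt(3)*cos(4*a)/4


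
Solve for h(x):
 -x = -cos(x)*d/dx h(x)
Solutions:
 h(x) = C1 + Integral(x/cos(x), x)


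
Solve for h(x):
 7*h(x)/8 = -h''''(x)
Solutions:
 h(x) = (C1*sin(2^(3/4)*7^(1/4)*x/4) + C2*cos(2^(3/4)*7^(1/4)*x/4))*exp(-2^(3/4)*7^(1/4)*x/4) + (C3*sin(2^(3/4)*7^(1/4)*x/4) + C4*cos(2^(3/4)*7^(1/4)*x/4))*exp(2^(3/4)*7^(1/4)*x/4)


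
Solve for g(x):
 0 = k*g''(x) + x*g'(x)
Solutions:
 g(x) = C1 + C2*sqrt(k)*erf(sqrt(2)*x*sqrt(1/k)/2)


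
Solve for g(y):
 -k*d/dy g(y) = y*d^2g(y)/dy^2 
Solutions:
 g(y) = C1 + y^(1 - re(k))*(C2*sin(log(y)*Abs(im(k))) + C3*cos(log(y)*im(k)))


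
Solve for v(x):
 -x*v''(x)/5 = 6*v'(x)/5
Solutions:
 v(x) = C1 + C2/x^5


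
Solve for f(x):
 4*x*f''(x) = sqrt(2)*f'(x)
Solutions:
 f(x) = C1 + C2*x^(sqrt(2)/4 + 1)


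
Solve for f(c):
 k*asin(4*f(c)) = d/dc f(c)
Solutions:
 Integral(1/asin(4*_y), (_y, f(c))) = C1 + c*k


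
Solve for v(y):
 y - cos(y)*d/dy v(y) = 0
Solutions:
 v(y) = C1 + Integral(y/cos(y), y)


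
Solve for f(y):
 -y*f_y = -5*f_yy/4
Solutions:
 f(y) = C1 + C2*erfi(sqrt(10)*y/5)


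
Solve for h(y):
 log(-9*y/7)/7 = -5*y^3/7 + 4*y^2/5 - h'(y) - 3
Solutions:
 h(y) = C1 - 5*y^4/28 + 4*y^3/15 - y*log(-y)/7 + y*(-20 - 2*log(3) + log(7))/7


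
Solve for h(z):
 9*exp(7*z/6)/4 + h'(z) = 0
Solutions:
 h(z) = C1 - 27*exp(7*z/6)/14


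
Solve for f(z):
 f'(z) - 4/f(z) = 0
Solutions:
 f(z) = -sqrt(C1 + 8*z)
 f(z) = sqrt(C1 + 8*z)


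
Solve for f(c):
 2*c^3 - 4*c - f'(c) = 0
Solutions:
 f(c) = C1 + c^4/2 - 2*c^2


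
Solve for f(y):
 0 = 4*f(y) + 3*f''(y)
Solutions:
 f(y) = C1*sin(2*sqrt(3)*y/3) + C2*cos(2*sqrt(3)*y/3)


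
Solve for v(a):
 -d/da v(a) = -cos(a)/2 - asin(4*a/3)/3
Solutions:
 v(a) = C1 + a*asin(4*a/3)/3 + sqrt(9 - 16*a^2)/12 + sin(a)/2


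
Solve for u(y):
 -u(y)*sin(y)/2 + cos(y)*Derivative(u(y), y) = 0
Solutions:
 u(y) = C1/sqrt(cos(y))


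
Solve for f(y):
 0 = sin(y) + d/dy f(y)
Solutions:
 f(y) = C1 + cos(y)


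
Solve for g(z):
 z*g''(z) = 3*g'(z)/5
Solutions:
 g(z) = C1 + C2*z^(8/5)


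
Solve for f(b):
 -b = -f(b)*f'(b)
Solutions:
 f(b) = -sqrt(C1 + b^2)
 f(b) = sqrt(C1 + b^2)


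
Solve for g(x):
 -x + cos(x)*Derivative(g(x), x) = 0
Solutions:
 g(x) = C1 + Integral(x/cos(x), x)


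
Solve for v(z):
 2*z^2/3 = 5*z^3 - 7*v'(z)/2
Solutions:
 v(z) = C1 + 5*z^4/14 - 4*z^3/63


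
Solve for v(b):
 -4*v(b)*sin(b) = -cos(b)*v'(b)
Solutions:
 v(b) = C1/cos(b)^4


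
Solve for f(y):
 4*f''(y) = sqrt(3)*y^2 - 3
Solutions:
 f(y) = C1 + C2*y + sqrt(3)*y^4/48 - 3*y^2/8


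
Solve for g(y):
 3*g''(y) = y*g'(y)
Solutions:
 g(y) = C1 + C2*erfi(sqrt(6)*y/6)


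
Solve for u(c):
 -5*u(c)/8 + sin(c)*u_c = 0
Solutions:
 u(c) = C1*(cos(c) - 1)^(5/16)/(cos(c) + 1)^(5/16)


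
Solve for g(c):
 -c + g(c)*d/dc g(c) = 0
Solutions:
 g(c) = -sqrt(C1 + c^2)
 g(c) = sqrt(C1 + c^2)


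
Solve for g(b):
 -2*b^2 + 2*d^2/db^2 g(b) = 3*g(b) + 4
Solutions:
 g(b) = C1*exp(-sqrt(6)*b/2) + C2*exp(sqrt(6)*b/2) - 2*b^2/3 - 20/9


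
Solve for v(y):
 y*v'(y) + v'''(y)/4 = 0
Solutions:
 v(y) = C1 + Integral(C2*airyai(-2^(2/3)*y) + C3*airybi(-2^(2/3)*y), y)


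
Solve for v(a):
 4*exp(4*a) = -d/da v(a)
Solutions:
 v(a) = C1 - exp(4*a)


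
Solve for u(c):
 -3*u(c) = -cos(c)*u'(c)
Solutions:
 u(c) = C1*(sin(c) + 1)^(3/2)/(sin(c) - 1)^(3/2)


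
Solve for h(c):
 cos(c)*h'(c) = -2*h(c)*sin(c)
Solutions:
 h(c) = C1*cos(c)^2


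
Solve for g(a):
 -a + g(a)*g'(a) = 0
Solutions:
 g(a) = -sqrt(C1 + a^2)
 g(a) = sqrt(C1 + a^2)


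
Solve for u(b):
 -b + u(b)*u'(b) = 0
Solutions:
 u(b) = -sqrt(C1 + b^2)
 u(b) = sqrt(C1 + b^2)


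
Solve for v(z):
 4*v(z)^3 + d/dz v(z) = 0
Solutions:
 v(z) = -sqrt(2)*sqrt(-1/(C1 - 4*z))/2
 v(z) = sqrt(2)*sqrt(-1/(C1 - 4*z))/2


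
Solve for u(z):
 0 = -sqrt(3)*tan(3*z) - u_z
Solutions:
 u(z) = C1 + sqrt(3)*log(cos(3*z))/3


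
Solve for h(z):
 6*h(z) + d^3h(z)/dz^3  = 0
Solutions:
 h(z) = C3*exp(-6^(1/3)*z) + (C1*sin(2^(1/3)*3^(5/6)*z/2) + C2*cos(2^(1/3)*3^(5/6)*z/2))*exp(6^(1/3)*z/2)


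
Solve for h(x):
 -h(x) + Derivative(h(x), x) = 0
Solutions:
 h(x) = C1*exp(x)


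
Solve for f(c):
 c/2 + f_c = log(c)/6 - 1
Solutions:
 f(c) = C1 - c^2/4 + c*log(c)/6 - 7*c/6


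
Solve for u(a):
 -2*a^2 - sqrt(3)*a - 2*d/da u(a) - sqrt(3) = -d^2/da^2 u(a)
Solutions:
 u(a) = C1 + C2*exp(2*a) - a^3/3 - a^2/2 - sqrt(3)*a^2/4 - 3*sqrt(3)*a/4 - a/2


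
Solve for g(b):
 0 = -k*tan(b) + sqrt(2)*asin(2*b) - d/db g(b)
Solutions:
 g(b) = C1 + k*log(cos(b)) + sqrt(2)*(b*asin(2*b) + sqrt(1 - 4*b^2)/2)


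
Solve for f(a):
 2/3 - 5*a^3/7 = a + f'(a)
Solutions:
 f(a) = C1 - 5*a^4/28 - a^2/2 + 2*a/3


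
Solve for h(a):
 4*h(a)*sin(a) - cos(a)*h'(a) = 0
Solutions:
 h(a) = C1/cos(a)^4


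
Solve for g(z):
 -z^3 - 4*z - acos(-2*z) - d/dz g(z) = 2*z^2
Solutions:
 g(z) = C1 - z^4/4 - 2*z^3/3 - 2*z^2 - z*acos(-2*z) - sqrt(1 - 4*z^2)/2


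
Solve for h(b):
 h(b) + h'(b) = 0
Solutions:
 h(b) = C1*exp(-b)


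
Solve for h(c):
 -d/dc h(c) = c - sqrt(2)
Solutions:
 h(c) = C1 - c^2/2 + sqrt(2)*c


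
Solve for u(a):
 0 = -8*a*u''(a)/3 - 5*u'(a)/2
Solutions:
 u(a) = C1 + C2*a^(1/16)


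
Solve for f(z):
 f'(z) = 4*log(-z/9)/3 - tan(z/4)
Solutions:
 f(z) = C1 + 4*z*log(-z)/3 - 8*z*log(3)/3 - 4*z/3 + 4*log(cos(z/4))


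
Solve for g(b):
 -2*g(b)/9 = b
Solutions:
 g(b) = -9*b/2


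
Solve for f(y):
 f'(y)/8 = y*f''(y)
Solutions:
 f(y) = C1 + C2*y^(9/8)


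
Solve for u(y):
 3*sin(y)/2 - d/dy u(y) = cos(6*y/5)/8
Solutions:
 u(y) = C1 - 5*sin(6*y/5)/48 - 3*cos(y)/2


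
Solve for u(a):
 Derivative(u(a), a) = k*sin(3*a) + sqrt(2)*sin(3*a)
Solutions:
 u(a) = C1 - k*cos(3*a)/3 - sqrt(2)*cos(3*a)/3


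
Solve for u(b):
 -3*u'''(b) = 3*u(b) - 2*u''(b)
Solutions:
 u(b) = C1*exp(b*(8*2^(1/3)/(27*sqrt(697) + 713)^(1/3) + 8 + 2^(2/3)*(27*sqrt(697) + 713)^(1/3))/36)*sin(2^(1/3)*sqrt(3)*b*(-2^(1/3)*(27*sqrt(697) + 713)^(1/3) + 8/(27*sqrt(697) + 713)^(1/3))/36) + C2*exp(b*(8*2^(1/3)/(27*sqrt(697) + 713)^(1/3) + 8 + 2^(2/3)*(27*sqrt(697) + 713)^(1/3))/36)*cos(2^(1/3)*sqrt(3)*b*(-2^(1/3)*(27*sqrt(697) + 713)^(1/3) + 8/(27*sqrt(697) + 713)^(1/3))/36) + C3*exp(b*(-2^(2/3)*(27*sqrt(697) + 713)^(1/3) - 8*2^(1/3)/(27*sqrt(697) + 713)^(1/3) + 4)/18)


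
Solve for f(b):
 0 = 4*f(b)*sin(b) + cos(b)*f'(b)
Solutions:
 f(b) = C1*cos(b)^4


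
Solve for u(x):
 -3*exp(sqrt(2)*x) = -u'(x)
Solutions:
 u(x) = C1 + 3*sqrt(2)*exp(sqrt(2)*x)/2


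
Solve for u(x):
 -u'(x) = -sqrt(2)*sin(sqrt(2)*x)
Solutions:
 u(x) = C1 - cos(sqrt(2)*x)


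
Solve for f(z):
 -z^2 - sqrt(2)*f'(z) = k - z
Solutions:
 f(z) = C1 - sqrt(2)*k*z/2 - sqrt(2)*z^3/6 + sqrt(2)*z^2/4


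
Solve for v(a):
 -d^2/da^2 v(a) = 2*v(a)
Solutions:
 v(a) = C1*sin(sqrt(2)*a) + C2*cos(sqrt(2)*a)


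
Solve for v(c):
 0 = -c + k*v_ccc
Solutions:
 v(c) = C1 + C2*c + C3*c^2 + c^4/(24*k)


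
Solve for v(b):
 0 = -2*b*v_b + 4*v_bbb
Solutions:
 v(b) = C1 + Integral(C2*airyai(2^(2/3)*b/2) + C3*airybi(2^(2/3)*b/2), b)


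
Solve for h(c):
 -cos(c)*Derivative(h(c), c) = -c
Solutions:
 h(c) = C1 + Integral(c/cos(c), c)


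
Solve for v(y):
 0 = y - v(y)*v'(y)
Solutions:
 v(y) = -sqrt(C1 + y^2)
 v(y) = sqrt(C1 + y^2)


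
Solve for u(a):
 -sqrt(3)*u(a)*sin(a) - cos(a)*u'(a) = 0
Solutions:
 u(a) = C1*cos(a)^(sqrt(3))


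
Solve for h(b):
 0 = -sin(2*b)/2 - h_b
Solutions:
 h(b) = C1 + cos(2*b)/4


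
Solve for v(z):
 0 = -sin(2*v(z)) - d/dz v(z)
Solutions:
 v(z) = pi - acos((-C1 - exp(4*z))/(C1 - exp(4*z)))/2
 v(z) = acos((-C1 - exp(4*z))/(C1 - exp(4*z)))/2


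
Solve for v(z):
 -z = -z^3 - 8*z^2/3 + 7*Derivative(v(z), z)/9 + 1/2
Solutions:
 v(z) = C1 + 9*z^4/28 + 8*z^3/7 - 9*z^2/14 - 9*z/14


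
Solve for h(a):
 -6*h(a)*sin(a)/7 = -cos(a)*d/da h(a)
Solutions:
 h(a) = C1/cos(a)^(6/7)


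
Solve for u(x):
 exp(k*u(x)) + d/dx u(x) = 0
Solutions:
 u(x) = Piecewise((log(1/(C1*k + k*x))/k, Ne(k, 0)), (nan, True))
 u(x) = Piecewise((C1 - x, Eq(k, 0)), (nan, True))


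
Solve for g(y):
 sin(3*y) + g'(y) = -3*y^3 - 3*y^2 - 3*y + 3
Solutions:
 g(y) = C1 - 3*y^4/4 - y^3 - 3*y^2/2 + 3*y + cos(3*y)/3


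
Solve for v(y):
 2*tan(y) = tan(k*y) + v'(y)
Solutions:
 v(y) = C1 - Piecewise((-log(cos(k*y))/k, Ne(k, 0)), (0, True)) - 2*log(cos(y))


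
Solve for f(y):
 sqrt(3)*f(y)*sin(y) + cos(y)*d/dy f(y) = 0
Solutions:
 f(y) = C1*cos(y)^(sqrt(3))


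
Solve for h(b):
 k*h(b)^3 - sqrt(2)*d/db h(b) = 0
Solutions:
 h(b) = -sqrt(-1/(C1 + sqrt(2)*b*k))
 h(b) = sqrt(-1/(C1 + sqrt(2)*b*k))


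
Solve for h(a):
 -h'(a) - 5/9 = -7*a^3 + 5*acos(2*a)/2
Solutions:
 h(a) = C1 + 7*a^4/4 - 5*a*acos(2*a)/2 - 5*a/9 + 5*sqrt(1 - 4*a^2)/4


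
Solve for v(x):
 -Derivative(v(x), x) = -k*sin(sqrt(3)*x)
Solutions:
 v(x) = C1 - sqrt(3)*k*cos(sqrt(3)*x)/3


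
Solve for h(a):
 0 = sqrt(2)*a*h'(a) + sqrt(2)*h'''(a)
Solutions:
 h(a) = C1 + Integral(C2*airyai(-a) + C3*airybi(-a), a)


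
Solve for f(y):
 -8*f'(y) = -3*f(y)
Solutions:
 f(y) = C1*exp(3*y/8)


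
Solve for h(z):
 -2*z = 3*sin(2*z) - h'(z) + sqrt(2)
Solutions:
 h(z) = C1 + z^2 + sqrt(2)*z - 3*cos(2*z)/2


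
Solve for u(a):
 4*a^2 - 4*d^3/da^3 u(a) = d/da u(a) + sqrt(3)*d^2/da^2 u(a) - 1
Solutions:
 u(a) = C1 + 4*a^3/3 - 4*sqrt(3)*a^2 - 7*a + (C2*sin(sqrt(13)*a/8) + C3*cos(sqrt(13)*a/8))*exp(-sqrt(3)*a/8)


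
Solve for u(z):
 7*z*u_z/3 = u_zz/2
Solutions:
 u(z) = C1 + C2*erfi(sqrt(21)*z/3)


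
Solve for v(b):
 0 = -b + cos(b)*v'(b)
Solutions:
 v(b) = C1 + Integral(b/cos(b), b)


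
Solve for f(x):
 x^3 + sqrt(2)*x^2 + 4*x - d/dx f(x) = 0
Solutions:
 f(x) = C1 + x^4/4 + sqrt(2)*x^3/3 + 2*x^2


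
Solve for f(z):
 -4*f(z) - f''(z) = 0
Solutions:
 f(z) = C1*sin(2*z) + C2*cos(2*z)


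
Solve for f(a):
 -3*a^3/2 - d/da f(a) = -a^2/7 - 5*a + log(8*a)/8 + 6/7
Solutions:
 f(a) = C1 - 3*a^4/8 + a^3/21 + 5*a^2/2 - a*log(a)/8 - 41*a/56 - 3*a*log(2)/8


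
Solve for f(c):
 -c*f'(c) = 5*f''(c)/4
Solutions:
 f(c) = C1 + C2*erf(sqrt(10)*c/5)


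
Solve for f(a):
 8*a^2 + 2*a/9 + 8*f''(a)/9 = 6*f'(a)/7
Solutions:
 f(a) = C1 + C2*exp(27*a/28) + 28*a^3/9 + 1589*a^2/162 + 44492*a/2187


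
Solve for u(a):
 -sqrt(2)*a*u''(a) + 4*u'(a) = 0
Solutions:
 u(a) = C1 + C2*a^(1 + 2*sqrt(2))


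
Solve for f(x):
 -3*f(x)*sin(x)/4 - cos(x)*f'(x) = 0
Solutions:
 f(x) = C1*cos(x)^(3/4)


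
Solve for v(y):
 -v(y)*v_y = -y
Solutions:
 v(y) = -sqrt(C1 + y^2)
 v(y) = sqrt(C1 + y^2)


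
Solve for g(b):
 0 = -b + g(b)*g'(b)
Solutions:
 g(b) = -sqrt(C1 + b^2)
 g(b) = sqrt(C1 + b^2)


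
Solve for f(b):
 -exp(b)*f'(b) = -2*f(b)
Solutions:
 f(b) = C1*exp(-2*exp(-b))


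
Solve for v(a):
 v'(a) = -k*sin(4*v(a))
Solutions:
 v(a) = -acos((-C1 - exp(8*a*k))/(C1 - exp(8*a*k)))/4 + pi/2
 v(a) = acos((-C1 - exp(8*a*k))/(C1 - exp(8*a*k)))/4


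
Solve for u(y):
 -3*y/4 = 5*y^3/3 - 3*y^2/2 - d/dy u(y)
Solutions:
 u(y) = C1 + 5*y^4/12 - y^3/2 + 3*y^2/8


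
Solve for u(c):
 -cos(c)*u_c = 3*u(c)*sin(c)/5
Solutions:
 u(c) = C1*cos(c)^(3/5)


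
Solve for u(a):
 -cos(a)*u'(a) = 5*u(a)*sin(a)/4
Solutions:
 u(a) = C1*cos(a)^(5/4)


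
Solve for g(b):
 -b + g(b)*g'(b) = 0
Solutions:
 g(b) = -sqrt(C1 + b^2)
 g(b) = sqrt(C1 + b^2)


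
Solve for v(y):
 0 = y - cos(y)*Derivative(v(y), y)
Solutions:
 v(y) = C1 + Integral(y/cos(y), y)


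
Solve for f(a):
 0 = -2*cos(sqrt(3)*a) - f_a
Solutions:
 f(a) = C1 - 2*sqrt(3)*sin(sqrt(3)*a)/3


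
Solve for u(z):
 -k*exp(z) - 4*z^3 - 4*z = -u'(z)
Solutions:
 u(z) = C1 + k*exp(z) + z^4 + 2*z^2


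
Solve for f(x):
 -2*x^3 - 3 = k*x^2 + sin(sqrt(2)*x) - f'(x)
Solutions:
 f(x) = C1 + k*x^3/3 + x^4/2 + 3*x - sqrt(2)*cos(sqrt(2)*x)/2


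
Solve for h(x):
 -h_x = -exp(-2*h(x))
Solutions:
 h(x) = log(-sqrt(C1 + 2*x))
 h(x) = log(C1 + 2*x)/2


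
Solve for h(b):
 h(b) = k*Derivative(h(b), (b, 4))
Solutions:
 h(b) = C1*exp(-b*(1/k)^(1/4)) + C2*exp(b*(1/k)^(1/4)) + C3*exp(-I*b*(1/k)^(1/4)) + C4*exp(I*b*(1/k)^(1/4))


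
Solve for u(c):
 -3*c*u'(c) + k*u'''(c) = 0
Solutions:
 u(c) = C1 + Integral(C2*airyai(3^(1/3)*c*(1/k)^(1/3)) + C3*airybi(3^(1/3)*c*(1/k)^(1/3)), c)


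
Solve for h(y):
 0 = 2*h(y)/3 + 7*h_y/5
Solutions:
 h(y) = C1*exp(-10*y/21)


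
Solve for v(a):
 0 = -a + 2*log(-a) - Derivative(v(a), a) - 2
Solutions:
 v(a) = C1 - a^2/2 + 2*a*log(-a) - 4*a


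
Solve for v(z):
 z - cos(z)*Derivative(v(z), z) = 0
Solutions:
 v(z) = C1 + Integral(z/cos(z), z)


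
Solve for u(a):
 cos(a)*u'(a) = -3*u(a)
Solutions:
 u(a) = C1*(sin(a) - 1)^(3/2)/(sin(a) + 1)^(3/2)


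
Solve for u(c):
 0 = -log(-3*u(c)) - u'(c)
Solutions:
 Integral(1/(log(-_y) + log(3)), (_y, u(c))) = C1 - c


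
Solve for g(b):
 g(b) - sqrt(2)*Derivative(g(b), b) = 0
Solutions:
 g(b) = C1*exp(sqrt(2)*b/2)


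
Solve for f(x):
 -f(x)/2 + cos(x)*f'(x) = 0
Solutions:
 f(x) = C1*(sin(x) + 1)^(1/4)/(sin(x) - 1)^(1/4)


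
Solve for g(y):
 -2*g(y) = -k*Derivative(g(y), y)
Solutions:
 g(y) = C1*exp(2*y/k)


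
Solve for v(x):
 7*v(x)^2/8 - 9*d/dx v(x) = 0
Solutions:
 v(x) = -72/(C1 + 7*x)


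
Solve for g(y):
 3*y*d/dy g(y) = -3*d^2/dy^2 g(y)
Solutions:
 g(y) = C1 + C2*erf(sqrt(2)*y/2)


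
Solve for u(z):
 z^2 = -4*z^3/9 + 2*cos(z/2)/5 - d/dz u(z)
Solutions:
 u(z) = C1 - z^4/9 - z^3/3 + 4*sin(z/2)/5


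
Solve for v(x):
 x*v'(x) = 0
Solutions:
 v(x) = C1


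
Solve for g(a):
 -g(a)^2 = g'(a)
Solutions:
 g(a) = 1/(C1 + a)


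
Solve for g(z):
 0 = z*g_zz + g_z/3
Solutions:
 g(z) = C1 + C2*z^(2/3)


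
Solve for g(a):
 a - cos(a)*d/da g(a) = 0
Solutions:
 g(a) = C1 + Integral(a/cos(a), a)


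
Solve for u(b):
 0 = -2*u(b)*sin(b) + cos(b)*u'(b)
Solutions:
 u(b) = C1/cos(b)^2


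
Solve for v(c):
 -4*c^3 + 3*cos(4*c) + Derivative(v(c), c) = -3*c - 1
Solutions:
 v(c) = C1 + c^4 - 3*c^2/2 - c - 3*sin(4*c)/4


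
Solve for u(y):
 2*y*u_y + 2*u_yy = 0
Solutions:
 u(y) = C1 + C2*erf(sqrt(2)*y/2)


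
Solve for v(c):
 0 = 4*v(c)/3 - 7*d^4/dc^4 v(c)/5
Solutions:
 v(c) = C1*exp(-sqrt(2)*21^(3/4)*5^(1/4)*c/21) + C2*exp(sqrt(2)*21^(3/4)*5^(1/4)*c/21) + C3*sin(sqrt(2)*21^(3/4)*5^(1/4)*c/21) + C4*cos(sqrt(2)*21^(3/4)*5^(1/4)*c/21)


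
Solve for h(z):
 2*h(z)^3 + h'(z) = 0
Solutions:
 h(z) = -sqrt(2)*sqrt(-1/(C1 - 2*z))/2
 h(z) = sqrt(2)*sqrt(-1/(C1 - 2*z))/2


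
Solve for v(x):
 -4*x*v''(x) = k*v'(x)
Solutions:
 v(x) = C1 + x^(1 - re(k)/4)*(C2*sin(log(x)*Abs(im(k))/4) + C3*cos(log(x)*im(k)/4))


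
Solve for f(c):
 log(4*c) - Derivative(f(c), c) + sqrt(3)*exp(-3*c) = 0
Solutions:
 f(c) = C1 + c*log(c) + c*(-1 + 2*log(2)) - sqrt(3)*exp(-3*c)/3


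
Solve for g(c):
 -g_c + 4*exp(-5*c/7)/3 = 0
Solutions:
 g(c) = C1 - 28*exp(-5*c/7)/15


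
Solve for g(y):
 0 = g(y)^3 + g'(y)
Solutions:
 g(y) = -sqrt(2)*sqrt(-1/(C1 - y))/2
 g(y) = sqrt(2)*sqrt(-1/(C1 - y))/2


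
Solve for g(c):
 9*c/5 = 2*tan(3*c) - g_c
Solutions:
 g(c) = C1 - 9*c^2/10 - 2*log(cos(3*c))/3


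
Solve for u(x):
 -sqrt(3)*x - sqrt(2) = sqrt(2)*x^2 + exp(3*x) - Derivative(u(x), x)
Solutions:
 u(x) = C1 + sqrt(2)*x^3/3 + sqrt(3)*x^2/2 + sqrt(2)*x + exp(3*x)/3


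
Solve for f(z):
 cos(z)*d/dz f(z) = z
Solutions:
 f(z) = C1 + Integral(z/cos(z), z)


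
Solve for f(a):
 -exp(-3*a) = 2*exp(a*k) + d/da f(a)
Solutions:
 f(a) = C1 + exp(-3*a)/3 - 2*exp(a*k)/k


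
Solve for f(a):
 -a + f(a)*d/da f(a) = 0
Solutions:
 f(a) = -sqrt(C1 + a^2)
 f(a) = sqrt(C1 + a^2)


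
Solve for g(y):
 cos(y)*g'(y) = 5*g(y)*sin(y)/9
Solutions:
 g(y) = C1/cos(y)^(5/9)


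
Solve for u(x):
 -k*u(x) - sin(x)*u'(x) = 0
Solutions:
 u(x) = C1*exp(k*(-log(cos(x) - 1) + log(cos(x) + 1))/2)


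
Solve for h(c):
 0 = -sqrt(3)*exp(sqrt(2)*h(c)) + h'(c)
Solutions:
 h(c) = sqrt(2)*(2*log(-1/(C1 + sqrt(3)*c)) - log(2))/4


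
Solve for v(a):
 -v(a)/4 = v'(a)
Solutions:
 v(a) = C1*exp(-a/4)


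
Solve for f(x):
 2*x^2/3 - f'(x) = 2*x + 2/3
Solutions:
 f(x) = C1 + 2*x^3/9 - x^2 - 2*x/3


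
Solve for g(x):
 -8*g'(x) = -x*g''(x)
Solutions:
 g(x) = C1 + C2*x^9


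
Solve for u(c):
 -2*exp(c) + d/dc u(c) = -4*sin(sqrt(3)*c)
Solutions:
 u(c) = C1 + 2*exp(c) + 4*sqrt(3)*cos(sqrt(3)*c)/3


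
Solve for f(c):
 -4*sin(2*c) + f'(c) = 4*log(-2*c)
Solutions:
 f(c) = C1 + 4*c*log(-c) - 4*c + 4*c*log(2) - 2*cos(2*c)


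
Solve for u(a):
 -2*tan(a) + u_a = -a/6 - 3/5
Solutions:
 u(a) = C1 - a^2/12 - 3*a/5 - 2*log(cos(a))


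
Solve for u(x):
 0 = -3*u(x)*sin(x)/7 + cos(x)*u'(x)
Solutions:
 u(x) = C1/cos(x)^(3/7)


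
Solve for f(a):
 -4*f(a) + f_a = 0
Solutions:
 f(a) = C1*exp(4*a)


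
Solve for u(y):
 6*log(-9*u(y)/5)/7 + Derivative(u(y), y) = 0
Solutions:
 7*Integral(1/(log(-_y) - log(5) + 2*log(3)), (_y, u(y)))/6 = C1 - y


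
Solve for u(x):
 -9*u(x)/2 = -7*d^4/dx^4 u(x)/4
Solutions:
 u(x) = C1*exp(-2^(1/4)*sqrt(3)*7^(3/4)*x/7) + C2*exp(2^(1/4)*sqrt(3)*7^(3/4)*x/7) + C3*sin(2^(1/4)*sqrt(3)*7^(3/4)*x/7) + C4*cos(2^(1/4)*sqrt(3)*7^(3/4)*x/7)


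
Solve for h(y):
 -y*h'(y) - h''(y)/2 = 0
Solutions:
 h(y) = C1 + C2*erf(y)


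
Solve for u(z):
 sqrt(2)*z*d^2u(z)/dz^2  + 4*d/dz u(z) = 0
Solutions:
 u(z) = C1 + C2*z^(1 - 2*sqrt(2))


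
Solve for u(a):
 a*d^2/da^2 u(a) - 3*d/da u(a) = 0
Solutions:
 u(a) = C1 + C2*a^4


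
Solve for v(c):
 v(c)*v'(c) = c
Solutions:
 v(c) = -sqrt(C1 + c^2)
 v(c) = sqrt(C1 + c^2)


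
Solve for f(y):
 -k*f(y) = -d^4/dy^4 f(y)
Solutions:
 f(y) = C1*exp(-k^(1/4)*y) + C2*exp(k^(1/4)*y) + C3*exp(-I*k^(1/4)*y) + C4*exp(I*k^(1/4)*y)


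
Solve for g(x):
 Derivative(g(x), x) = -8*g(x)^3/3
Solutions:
 g(x) = -sqrt(6)*sqrt(-1/(C1 - 8*x))/2
 g(x) = sqrt(6)*sqrt(-1/(C1 - 8*x))/2


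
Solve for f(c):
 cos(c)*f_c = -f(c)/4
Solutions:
 f(c) = C1*(sin(c) - 1)^(1/8)/(sin(c) + 1)^(1/8)


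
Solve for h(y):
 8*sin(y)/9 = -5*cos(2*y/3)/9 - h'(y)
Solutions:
 h(y) = C1 - 5*sin(2*y/3)/6 + 8*cos(y)/9


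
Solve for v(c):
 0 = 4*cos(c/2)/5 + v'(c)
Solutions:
 v(c) = C1 - 8*sin(c/2)/5


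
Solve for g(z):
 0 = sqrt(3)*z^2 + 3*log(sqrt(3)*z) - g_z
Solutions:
 g(z) = C1 + sqrt(3)*z^3/3 + 3*z*log(z) - 3*z + 3*z*log(3)/2


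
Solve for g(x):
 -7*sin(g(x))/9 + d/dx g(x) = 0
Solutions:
 -7*x/9 + log(cos(g(x)) - 1)/2 - log(cos(g(x)) + 1)/2 = C1


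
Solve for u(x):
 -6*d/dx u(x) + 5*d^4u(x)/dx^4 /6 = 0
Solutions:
 u(x) = C1 + C4*exp(30^(2/3)*x/5) + (C2*sin(3*10^(2/3)*3^(1/6)*x/10) + C3*cos(3*10^(2/3)*3^(1/6)*x/10))*exp(-30^(2/3)*x/10)


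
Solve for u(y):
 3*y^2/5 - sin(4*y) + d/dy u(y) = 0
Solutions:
 u(y) = C1 - y^3/5 - cos(4*y)/4


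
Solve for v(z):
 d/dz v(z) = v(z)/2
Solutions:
 v(z) = C1*exp(z/2)


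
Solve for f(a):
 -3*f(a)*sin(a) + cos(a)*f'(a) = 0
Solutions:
 f(a) = C1/cos(a)^3


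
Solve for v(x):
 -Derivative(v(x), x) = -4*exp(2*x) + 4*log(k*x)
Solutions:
 v(x) = C1 - 4*x*log(k*x) + 4*x + 2*exp(2*x)


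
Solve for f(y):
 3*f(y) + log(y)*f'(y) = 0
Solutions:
 f(y) = C1*exp(-3*li(y))


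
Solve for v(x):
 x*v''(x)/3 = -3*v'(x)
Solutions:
 v(x) = C1 + C2/x^8


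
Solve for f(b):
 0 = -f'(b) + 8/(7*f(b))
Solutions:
 f(b) = -sqrt(C1 + 112*b)/7
 f(b) = sqrt(C1 + 112*b)/7


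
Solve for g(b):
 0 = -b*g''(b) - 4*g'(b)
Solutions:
 g(b) = C1 + C2/b^3


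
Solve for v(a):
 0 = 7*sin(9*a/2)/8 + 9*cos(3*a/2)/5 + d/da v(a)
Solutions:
 v(a) = C1 - 6*sin(3*a/2)/5 + 7*cos(9*a/2)/36


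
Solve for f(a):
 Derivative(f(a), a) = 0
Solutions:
 f(a) = C1


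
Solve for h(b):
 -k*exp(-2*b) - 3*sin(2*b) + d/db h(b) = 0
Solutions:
 h(b) = C1 - k*exp(-2*b)/2 - 3*cos(2*b)/2


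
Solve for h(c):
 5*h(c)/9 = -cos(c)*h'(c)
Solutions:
 h(c) = C1*(sin(c) - 1)^(5/18)/(sin(c) + 1)^(5/18)


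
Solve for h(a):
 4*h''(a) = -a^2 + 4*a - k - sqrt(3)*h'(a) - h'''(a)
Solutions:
 h(a) = C1 + C2*exp(a*(-2 + sqrt(4 - sqrt(3)))) + C3*exp(-a*(sqrt(4 - sqrt(3)) + 2)) - sqrt(3)*a^3/9 + 2*sqrt(3)*a^2/3 + 4*a^2/3 - sqrt(3)*a*k/3 - 32*sqrt(3)*a/9 - 14*a/3


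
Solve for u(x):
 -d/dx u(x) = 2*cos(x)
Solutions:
 u(x) = C1 - 2*sin(x)


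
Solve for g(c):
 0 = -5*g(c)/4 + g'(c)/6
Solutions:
 g(c) = C1*exp(15*c/2)


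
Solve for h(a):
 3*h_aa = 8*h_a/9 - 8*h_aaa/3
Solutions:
 h(a) = C1 + C2*exp(a*(-27 + sqrt(1497))/48) + C3*exp(-a*(27 + sqrt(1497))/48)


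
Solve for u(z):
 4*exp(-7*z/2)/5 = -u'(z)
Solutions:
 u(z) = C1 + 8*exp(-7*z/2)/35


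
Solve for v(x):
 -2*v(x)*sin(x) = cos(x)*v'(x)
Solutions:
 v(x) = C1*cos(x)^2


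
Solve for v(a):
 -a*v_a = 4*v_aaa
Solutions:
 v(a) = C1 + Integral(C2*airyai(-2^(1/3)*a/2) + C3*airybi(-2^(1/3)*a/2), a)


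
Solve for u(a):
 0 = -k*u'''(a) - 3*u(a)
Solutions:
 u(a) = C1*exp(3^(1/3)*a*(-1/k)^(1/3)) + C2*exp(a*(-1/k)^(1/3)*(-3^(1/3) + 3^(5/6)*I)/2) + C3*exp(-a*(-1/k)^(1/3)*(3^(1/3) + 3^(5/6)*I)/2)


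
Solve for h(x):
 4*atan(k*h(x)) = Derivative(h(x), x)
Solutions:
 Integral(1/atan(_y*k), (_y, h(x))) = C1 + 4*x


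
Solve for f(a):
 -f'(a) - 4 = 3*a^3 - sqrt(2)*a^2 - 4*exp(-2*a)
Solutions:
 f(a) = C1 - 3*a^4/4 + sqrt(2)*a^3/3 - 4*a - 2*exp(-2*a)


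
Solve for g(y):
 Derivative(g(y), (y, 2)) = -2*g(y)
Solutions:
 g(y) = C1*sin(sqrt(2)*y) + C2*cos(sqrt(2)*y)


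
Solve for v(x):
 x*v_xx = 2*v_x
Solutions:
 v(x) = C1 + C2*x^3


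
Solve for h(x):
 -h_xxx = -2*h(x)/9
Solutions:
 h(x) = C3*exp(6^(1/3)*x/3) + (C1*sin(2^(1/3)*3^(5/6)*x/6) + C2*cos(2^(1/3)*3^(5/6)*x/6))*exp(-6^(1/3)*x/6)


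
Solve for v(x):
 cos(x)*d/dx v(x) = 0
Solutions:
 v(x) = C1


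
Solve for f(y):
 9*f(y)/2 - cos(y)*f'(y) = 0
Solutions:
 f(y) = C1*(sin(y) + 1)^(1/4)*(sin(y)^2 + 2*sin(y) + 1)/((sin(y) - 1)^(1/4)*(sin(y)^2 - 2*sin(y) + 1))


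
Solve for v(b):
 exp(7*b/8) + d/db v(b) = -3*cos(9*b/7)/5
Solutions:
 v(b) = C1 - 8*exp(7*b/8)/7 - 7*sin(9*b/7)/15


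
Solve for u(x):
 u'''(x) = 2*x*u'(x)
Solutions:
 u(x) = C1 + Integral(C2*airyai(2^(1/3)*x) + C3*airybi(2^(1/3)*x), x)


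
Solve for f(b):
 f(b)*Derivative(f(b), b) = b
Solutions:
 f(b) = -sqrt(C1 + b^2)
 f(b) = sqrt(C1 + b^2)


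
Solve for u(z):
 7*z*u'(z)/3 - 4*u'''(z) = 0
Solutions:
 u(z) = C1 + Integral(C2*airyai(126^(1/3)*z/6) + C3*airybi(126^(1/3)*z/6), z)


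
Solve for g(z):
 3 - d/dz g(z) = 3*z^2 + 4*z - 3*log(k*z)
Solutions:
 g(z) = C1 - z^3 - 2*z^2 + 3*z*log(k*z)


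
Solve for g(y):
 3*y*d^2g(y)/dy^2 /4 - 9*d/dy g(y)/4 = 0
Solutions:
 g(y) = C1 + C2*y^4


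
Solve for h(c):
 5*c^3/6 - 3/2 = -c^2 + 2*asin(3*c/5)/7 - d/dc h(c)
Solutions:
 h(c) = C1 - 5*c^4/24 - c^3/3 + 2*c*asin(3*c/5)/7 + 3*c/2 + 2*sqrt(25 - 9*c^2)/21


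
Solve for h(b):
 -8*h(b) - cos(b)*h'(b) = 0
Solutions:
 h(b) = C1*(sin(b)^4 - 4*sin(b)^3 + 6*sin(b)^2 - 4*sin(b) + 1)/(sin(b)^4 + 4*sin(b)^3 + 6*sin(b)^2 + 4*sin(b) + 1)


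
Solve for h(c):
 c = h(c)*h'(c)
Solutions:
 h(c) = -sqrt(C1 + c^2)
 h(c) = sqrt(C1 + c^2)


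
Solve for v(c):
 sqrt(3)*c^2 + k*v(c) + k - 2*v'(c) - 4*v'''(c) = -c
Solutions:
 v(c) = C1*exp(c*(3^(1/3)*(-9*k + sqrt(3)*sqrt(27*k^2 + 8))^(1/3)/12 - 3^(5/6)*I*(-9*k + sqrt(3)*sqrt(27*k^2 + 8))^(1/3)/12 + 2/((-3^(1/3) + 3^(5/6)*I)*(-9*k + sqrt(3)*sqrt(27*k^2 + 8))^(1/3)))) + C2*exp(c*(3^(1/3)*(-9*k + sqrt(3)*sqrt(27*k^2 + 8))^(1/3)/12 + 3^(5/6)*I*(-9*k + sqrt(3)*sqrt(27*k^2 + 8))^(1/3)/12 - 2/((3^(1/3) + 3^(5/6)*I)*(-9*k + sqrt(3)*sqrt(27*k^2 + 8))^(1/3)))) + C3*exp(3^(1/3)*c*(-(-9*k + sqrt(3)*sqrt(27*k^2 + 8))^(1/3) + 2*3^(1/3)/(-9*k + sqrt(3)*sqrt(27*k^2 + 8))^(1/3))/6) - sqrt(3)*c^2/k - c/k - 4*sqrt(3)*c/k^2 - 1 - 2/k^2 - 8*sqrt(3)/k^3


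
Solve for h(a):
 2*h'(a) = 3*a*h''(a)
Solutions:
 h(a) = C1 + C2*a^(5/3)


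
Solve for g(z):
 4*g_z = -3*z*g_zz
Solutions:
 g(z) = C1 + C2/z^(1/3)


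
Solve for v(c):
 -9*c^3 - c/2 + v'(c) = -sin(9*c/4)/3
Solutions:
 v(c) = C1 + 9*c^4/4 + c^2/4 + 4*cos(9*c/4)/27


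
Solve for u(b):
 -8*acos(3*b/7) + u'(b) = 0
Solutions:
 u(b) = C1 + 8*b*acos(3*b/7) - 8*sqrt(49 - 9*b^2)/3


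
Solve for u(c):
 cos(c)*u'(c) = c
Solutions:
 u(c) = C1 + Integral(c/cos(c), c)


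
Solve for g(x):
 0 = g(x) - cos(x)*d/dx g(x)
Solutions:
 g(x) = C1*sqrt(sin(x) + 1)/sqrt(sin(x) - 1)


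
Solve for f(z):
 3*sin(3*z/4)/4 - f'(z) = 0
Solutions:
 f(z) = C1 - cos(3*z/4)


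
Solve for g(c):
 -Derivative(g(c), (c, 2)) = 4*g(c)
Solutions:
 g(c) = C1*sin(2*c) + C2*cos(2*c)


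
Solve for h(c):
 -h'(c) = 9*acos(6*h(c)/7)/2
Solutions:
 Integral(1/acos(6*_y/7), (_y, h(c))) = C1 - 9*c/2


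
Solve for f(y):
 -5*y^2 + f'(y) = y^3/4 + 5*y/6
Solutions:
 f(y) = C1 + y^4/16 + 5*y^3/3 + 5*y^2/12


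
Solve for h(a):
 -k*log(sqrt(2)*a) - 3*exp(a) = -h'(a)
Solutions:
 h(a) = C1 + a*k*log(a) + a*k*(-1 + log(2)/2) + 3*exp(a)


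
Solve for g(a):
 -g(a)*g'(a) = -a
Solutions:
 g(a) = -sqrt(C1 + a^2)
 g(a) = sqrt(C1 + a^2)


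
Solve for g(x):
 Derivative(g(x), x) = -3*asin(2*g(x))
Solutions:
 Integral(1/asin(2*_y), (_y, g(x))) = C1 - 3*x


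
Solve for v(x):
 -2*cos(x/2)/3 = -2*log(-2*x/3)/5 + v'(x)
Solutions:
 v(x) = C1 + 2*x*log(-x)/5 - 2*x*log(3)/5 - 2*x/5 + 2*x*log(2)/5 - 4*sin(x/2)/3


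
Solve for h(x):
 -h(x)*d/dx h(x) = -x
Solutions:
 h(x) = -sqrt(C1 + x^2)
 h(x) = sqrt(C1 + x^2)


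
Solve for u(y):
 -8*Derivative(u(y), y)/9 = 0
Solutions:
 u(y) = C1


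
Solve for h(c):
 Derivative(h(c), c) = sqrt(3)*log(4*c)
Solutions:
 h(c) = C1 + sqrt(3)*c*log(c) - sqrt(3)*c + 2*sqrt(3)*c*log(2)


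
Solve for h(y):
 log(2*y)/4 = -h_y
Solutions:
 h(y) = C1 - y*log(y)/4 - y*log(2)/4 + y/4


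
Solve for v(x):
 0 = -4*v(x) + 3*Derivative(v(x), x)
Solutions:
 v(x) = C1*exp(4*x/3)


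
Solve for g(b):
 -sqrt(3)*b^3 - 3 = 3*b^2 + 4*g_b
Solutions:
 g(b) = C1 - sqrt(3)*b^4/16 - b^3/4 - 3*b/4


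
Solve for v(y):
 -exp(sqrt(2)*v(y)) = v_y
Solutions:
 v(y) = sqrt(2)*(2*log(1/(C1 + y)) - log(2))/4


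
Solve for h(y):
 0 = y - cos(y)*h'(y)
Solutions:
 h(y) = C1 + Integral(y/cos(y), y)


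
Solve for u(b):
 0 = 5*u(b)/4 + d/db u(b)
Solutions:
 u(b) = C1*exp(-5*b/4)


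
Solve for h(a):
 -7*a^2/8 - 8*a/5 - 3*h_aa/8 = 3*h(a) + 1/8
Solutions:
 h(a) = C1*sin(2*sqrt(2)*a) + C2*cos(2*sqrt(2)*a) - 7*a^2/24 - 8*a/15 + 1/32


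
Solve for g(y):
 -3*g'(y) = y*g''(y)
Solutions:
 g(y) = C1 + C2/y^2


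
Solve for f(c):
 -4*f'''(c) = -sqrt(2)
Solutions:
 f(c) = C1 + C2*c + C3*c^2 + sqrt(2)*c^3/24


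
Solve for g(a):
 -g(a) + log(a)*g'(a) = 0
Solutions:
 g(a) = C1*exp(li(a))


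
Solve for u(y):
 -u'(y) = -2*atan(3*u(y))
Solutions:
 Integral(1/atan(3*_y), (_y, u(y))) = C1 + 2*y


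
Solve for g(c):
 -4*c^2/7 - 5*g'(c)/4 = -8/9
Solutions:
 g(c) = C1 - 16*c^3/105 + 32*c/45


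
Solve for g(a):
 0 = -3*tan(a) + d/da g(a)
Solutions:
 g(a) = C1 - 3*log(cos(a))


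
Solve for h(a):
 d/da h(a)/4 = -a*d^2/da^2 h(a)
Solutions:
 h(a) = C1 + C2*a^(3/4)


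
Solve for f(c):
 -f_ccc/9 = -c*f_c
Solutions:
 f(c) = C1 + Integral(C2*airyai(3^(2/3)*c) + C3*airybi(3^(2/3)*c), c)


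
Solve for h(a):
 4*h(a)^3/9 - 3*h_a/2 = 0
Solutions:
 h(a) = -3*sqrt(6)*sqrt(-1/(C1 + 8*a))/2
 h(a) = 3*sqrt(6)*sqrt(-1/(C1 + 8*a))/2


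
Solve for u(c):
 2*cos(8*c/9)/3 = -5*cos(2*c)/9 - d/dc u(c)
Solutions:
 u(c) = C1 - 3*sin(8*c/9)/4 - 5*sin(2*c)/18


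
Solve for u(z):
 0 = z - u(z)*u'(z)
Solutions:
 u(z) = -sqrt(C1 + z^2)
 u(z) = sqrt(C1 + z^2)


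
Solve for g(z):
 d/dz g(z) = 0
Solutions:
 g(z) = C1


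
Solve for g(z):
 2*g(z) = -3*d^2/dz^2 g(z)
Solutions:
 g(z) = C1*sin(sqrt(6)*z/3) + C2*cos(sqrt(6)*z/3)


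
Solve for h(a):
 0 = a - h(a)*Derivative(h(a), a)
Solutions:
 h(a) = -sqrt(C1 + a^2)
 h(a) = sqrt(C1 + a^2)


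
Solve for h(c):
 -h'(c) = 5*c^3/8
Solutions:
 h(c) = C1 - 5*c^4/32


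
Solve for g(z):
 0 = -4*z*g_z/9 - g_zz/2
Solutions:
 g(z) = C1 + C2*erf(2*z/3)


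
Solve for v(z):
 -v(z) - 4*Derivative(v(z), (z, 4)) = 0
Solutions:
 v(z) = (C1*sin(z/2) + C2*cos(z/2))*exp(-z/2) + (C3*sin(z/2) + C4*cos(z/2))*exp(z/2)


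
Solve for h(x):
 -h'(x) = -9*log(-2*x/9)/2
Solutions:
 h(x) = C1 + 9*x*log(-x)/2 + x*(-9*log(3) - 9/2 + 9*log(2)/2)


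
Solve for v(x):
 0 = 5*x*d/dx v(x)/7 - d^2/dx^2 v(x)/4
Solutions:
 v(x) = C1 + C2*erfi(sqrt(70)*x/7)


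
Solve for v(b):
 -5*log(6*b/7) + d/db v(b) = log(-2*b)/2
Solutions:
 v(b) = C1 + 11*b*log(b)/2 + b*(-5*log(7) - 11/2 + log(2)/2 + 5*log(6) + I*pi/2)


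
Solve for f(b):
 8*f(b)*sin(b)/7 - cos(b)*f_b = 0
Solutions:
 f(b) = C1/cos(b)^(8/7)


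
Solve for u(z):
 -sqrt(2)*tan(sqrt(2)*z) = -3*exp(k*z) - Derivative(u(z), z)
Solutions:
 u(z) = C1 - 3*Piecewise((exp(k*z)/k, Ne(k, 0)), (z, True)) - log(cos(sqrt(2)*z))


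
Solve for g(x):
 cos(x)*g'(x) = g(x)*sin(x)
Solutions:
 g(x) = C1/cos(x)


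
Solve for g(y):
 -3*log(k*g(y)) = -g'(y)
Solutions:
 li(k*g(y))/k = C1 + 3*y


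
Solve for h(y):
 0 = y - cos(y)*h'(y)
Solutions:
 h(y) = C1 + Integral(y/cos(y), y)


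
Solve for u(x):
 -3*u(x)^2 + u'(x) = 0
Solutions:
 u(x) = -1/(C1 + 3*x)


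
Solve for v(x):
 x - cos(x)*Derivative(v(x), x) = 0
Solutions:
 v(x) = C1 + Integral(x/cos(x), x)


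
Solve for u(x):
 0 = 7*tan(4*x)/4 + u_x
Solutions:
 u(x) = C1 + 7*log(cos(4*x))/16


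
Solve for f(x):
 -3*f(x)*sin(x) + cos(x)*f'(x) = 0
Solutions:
 f(x) = C1/cos(x)^3


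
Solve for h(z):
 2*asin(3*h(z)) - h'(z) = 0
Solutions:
 Integral(1/asin(3*_y), (_y, h(z))) = C1 + 2*z


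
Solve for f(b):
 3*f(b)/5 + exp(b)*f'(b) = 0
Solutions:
 f(b) = C1*exp(3*exp(-b)/5)


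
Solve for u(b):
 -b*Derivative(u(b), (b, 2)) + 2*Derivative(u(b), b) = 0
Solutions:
 u(b) = C1 + C2*b^3


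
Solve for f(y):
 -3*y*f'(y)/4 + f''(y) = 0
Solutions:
 f(y) = C1 + C2*erfi(sqrt(6)*y/4)


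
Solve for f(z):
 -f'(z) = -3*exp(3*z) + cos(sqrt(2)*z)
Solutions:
 f(z) = C1 + exp(3*z) - sqrt(2)*sin(sqrt(2)*z)/2


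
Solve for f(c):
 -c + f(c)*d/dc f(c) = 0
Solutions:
 f(c) = -sqrt(C1 + c^2)
 f(c) = sqrt(C1 + c^2)


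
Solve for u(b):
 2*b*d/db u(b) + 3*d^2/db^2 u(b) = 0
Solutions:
 u(b) = C1 + C2*erf(sqrt(3)*b/3)


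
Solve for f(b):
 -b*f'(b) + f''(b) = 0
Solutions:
 f(b) = C1 + C2*erfi(sqrt(2)*b/2)


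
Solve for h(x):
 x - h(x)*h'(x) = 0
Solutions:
 h(x) = -sqrt(C1 + x^2)
 h(x) = sqrt(C1 + x^2)


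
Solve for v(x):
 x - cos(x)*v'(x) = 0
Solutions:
 v(x) = C1 + Integral(x/cos(x), x)


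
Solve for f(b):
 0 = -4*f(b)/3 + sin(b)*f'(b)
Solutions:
 f(b) = C1*(cos(b) - 1)^(2/3)/(cos(b) + 1)^(2/3)


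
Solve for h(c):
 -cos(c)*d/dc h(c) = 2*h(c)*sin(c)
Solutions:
 h(c) = C1*cos(c)^2


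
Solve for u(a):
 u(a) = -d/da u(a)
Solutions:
 u(a) = C1*exp(-a)


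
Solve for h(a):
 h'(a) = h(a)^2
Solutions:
 h(a) = -1/(C1 + a)


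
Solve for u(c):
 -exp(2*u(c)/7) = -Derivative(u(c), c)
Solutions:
 u(c) = 7*log(-sqrt(-1/(C1 + c))) - 7*log(2) + 7*log(14)/2
 u(c) = 7*log(-1/(C1 + c))/2 - 7*log(2) + 7*log(14)/2


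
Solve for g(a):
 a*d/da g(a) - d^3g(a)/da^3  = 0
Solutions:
 g(a) = C1 + Integral(C2*airyai(a) + C3*airybi(a), a)


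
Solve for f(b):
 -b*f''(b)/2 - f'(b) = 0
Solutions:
 f(b) = C1 + C2/b


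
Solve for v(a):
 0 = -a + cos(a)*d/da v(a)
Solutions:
 v(a) = C1 + Integral(a/cos(a), a)


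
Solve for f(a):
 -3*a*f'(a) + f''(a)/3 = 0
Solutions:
 f(a) = C1 + C2*erfi(3*sqrt(2)*a/2)


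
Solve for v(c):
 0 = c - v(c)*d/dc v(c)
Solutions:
 v(c) = -sqrt(C1 + c^2)
 v(c) = sqrt(C1 + c^2)


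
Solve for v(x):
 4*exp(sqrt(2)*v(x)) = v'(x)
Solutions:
 v(x) = sqrt(2)*(2*log(-1/(C1 + 4*x)) - log(2))/4


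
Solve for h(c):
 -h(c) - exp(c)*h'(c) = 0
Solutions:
 h(c) = C1*exp(exp(-c))


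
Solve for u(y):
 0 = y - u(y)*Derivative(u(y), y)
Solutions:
 u(y) = -sqrt(C1 + y^2)
 u(y) = sqrt(C1 + y^2)


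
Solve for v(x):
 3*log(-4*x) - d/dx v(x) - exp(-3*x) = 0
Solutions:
 v(x) = C1 + 3*x*log(-x) + 3*x*(-1 + 2*log(2)) + exp(-3*x)/3


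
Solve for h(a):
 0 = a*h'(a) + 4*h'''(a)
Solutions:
 h(a) = C1 + Integral(C2*airyai(-2^(1/3)*a/2) + C3*airybi(-2^(1/3)*a/2), a)


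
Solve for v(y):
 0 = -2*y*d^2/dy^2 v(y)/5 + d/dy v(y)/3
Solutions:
 v(y) = C1 + C2*y^(11/6)


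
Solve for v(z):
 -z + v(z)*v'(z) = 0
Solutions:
 v(z) = -sqrt(C1 + z^2)
 v(z) = sqrt(C1 + z^2)


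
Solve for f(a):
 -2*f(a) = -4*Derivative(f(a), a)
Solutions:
 f(a) = C1*exp(a/2)


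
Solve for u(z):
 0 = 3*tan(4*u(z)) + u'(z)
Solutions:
 u(z) = -asin(C1*exp(-12*z))/4 + pi/4
 u(z) = asin(C1*exp(-12*z))/4


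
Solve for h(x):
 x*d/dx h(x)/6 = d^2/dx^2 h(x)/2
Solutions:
 h(x) = C1 + C2*erfi(sqrt(6)*x/6)


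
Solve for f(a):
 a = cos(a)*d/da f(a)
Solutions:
 f(a) = C1 + Integral(a/cos(a), a)


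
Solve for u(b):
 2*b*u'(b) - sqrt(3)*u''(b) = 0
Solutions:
 u(b) = C1 + C2*erfi(3^(3/4)*b/3)


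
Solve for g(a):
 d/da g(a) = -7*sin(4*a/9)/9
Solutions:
 g(a) = C1 + 7*cos(4*a/9)/4


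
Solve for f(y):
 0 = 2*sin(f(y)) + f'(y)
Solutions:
 f(y) = -acos((-C1 - exp(4*y))/(C1 - exp(4*y))) + 2*pi
 f(y) = acos((-C1 - exp(4*y))/(C1 - exp(4*y)))


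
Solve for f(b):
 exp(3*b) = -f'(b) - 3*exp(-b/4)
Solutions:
 f(b) = C1 - exp(3*b)/3 + 12*exp(-b/4)


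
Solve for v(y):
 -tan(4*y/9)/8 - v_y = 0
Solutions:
 v(y) = C1 + 9*log(cos(4*y/9))/32


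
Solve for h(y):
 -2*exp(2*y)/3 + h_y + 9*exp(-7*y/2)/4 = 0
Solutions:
 h(y) = C1 + exp(2*y)/3 + 9*exp(-7*y/2)/14


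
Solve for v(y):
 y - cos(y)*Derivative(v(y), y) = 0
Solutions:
 v(y) = C1 + Integral(y/cos(y), y)


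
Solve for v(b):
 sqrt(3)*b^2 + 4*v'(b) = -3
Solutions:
 v(b) = C1 - sqrt(3)*b^3/12 - 3*b/4


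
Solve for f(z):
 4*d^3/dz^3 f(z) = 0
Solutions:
 f(z) = C1 + C2*z + C3*z^2


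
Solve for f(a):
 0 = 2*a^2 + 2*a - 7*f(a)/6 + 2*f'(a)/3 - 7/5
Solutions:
 f(a) = C1*exp(7*a/4) + 12*a^2/7 + 180*a/49 + 1542/1715


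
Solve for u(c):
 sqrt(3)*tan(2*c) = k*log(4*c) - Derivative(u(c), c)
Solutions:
 u(c) = C1 + c*k*(log(c) - 1) + 2*c*k*log(2) + sqrt(3)*log(cos(2*c))/2


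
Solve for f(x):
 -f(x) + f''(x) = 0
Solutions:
 f(x) = C1*exp(-x) + C2*exp(x)


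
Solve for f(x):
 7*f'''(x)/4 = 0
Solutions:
 f(x) = C1 + C2*x + C3*x^2


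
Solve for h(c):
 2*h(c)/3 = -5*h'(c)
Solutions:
 h(c) = C1*exp(-2*c/15)


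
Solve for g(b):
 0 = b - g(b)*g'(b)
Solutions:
 g(b) = -sqrt(C1 + b^2)
 g(b) = sqrt(C1 + b^2)


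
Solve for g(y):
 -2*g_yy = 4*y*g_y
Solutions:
 g(y) = C1 + C2*erf(y)


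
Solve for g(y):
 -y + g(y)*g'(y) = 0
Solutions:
 g(y) = -sqrt(C1 + y^2)
 g(y) = sqrt(C1 + y^2)


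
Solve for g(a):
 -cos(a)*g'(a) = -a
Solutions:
 g(a) = C1 + Integral(a/cos(a), a)


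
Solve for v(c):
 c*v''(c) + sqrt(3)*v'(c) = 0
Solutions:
 v(c) = C1 + C2*c^(1 - sqrt(3))


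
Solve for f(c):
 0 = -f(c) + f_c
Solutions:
 f(c) = C1*exp(c)


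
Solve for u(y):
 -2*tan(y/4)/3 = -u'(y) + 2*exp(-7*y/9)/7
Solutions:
 u(y) = C1 + 4*log(tan(y/4)^2 + 1)/3 - 18*exp(-7*y/9)/49


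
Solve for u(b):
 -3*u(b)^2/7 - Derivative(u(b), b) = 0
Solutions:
 u(b) = 7/(C1 + 3*b)


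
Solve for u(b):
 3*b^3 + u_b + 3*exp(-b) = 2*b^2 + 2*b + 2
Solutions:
 u(b) = C1 - 3*b^4/4 + 2*b^3/3 + b^2 + 2*b + 3*exp(-b)


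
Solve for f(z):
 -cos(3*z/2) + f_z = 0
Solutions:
 f(z) = C1 + 2*sin(3*z/2)/3


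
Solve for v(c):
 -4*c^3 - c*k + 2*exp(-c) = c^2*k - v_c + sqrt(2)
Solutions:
 v(c) = C1 + c^4 + c^3*k/3 + c^2*k/2 + sqrt(2)*c + 2*exp(-c)


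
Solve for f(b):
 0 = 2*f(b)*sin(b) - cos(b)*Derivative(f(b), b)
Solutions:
 f(b) = C1/cos(b)^2


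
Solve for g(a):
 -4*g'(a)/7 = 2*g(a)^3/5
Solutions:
 g(a) = -sqrt(5)*sqrt(-1/(C1 - 7*a))
 g(a) = sqrt(5)*sqrt(-1/(C1 - 7*a))


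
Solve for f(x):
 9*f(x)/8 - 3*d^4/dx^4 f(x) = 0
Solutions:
 f(x) = C1*exp(-6^(1/4)*x/2) + C2*exp(6^(1/4)*x/2) + C3*sin(6^(1/4)*x/2) + C4*cos(6^(1/4)*x/2)


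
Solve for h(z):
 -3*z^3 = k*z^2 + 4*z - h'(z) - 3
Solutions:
 h(z) = C1 + k*z^3/3 + 3*z^4/4 + 2*z^2 - 3*z


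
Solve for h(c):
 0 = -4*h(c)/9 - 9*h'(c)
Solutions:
 h(c) = C1*exp(-4*c/81)


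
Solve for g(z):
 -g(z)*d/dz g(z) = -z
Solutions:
 g(z) = -sqrt(C1 + z^2)
 g(z) = sqrt(C1 + z^2)


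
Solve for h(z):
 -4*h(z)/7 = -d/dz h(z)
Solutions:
 h(z) = C1*exp(4*z/7)


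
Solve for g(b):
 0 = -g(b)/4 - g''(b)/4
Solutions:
 g(b) = C1*sin(b) + C2*cos(b)


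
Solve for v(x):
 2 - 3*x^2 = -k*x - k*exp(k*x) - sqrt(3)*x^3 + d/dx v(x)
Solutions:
 v(x) = C1 + k*x^2/2 + sqrt(3)*x^4/4 - x^3 + 2*x + exp(k*x)


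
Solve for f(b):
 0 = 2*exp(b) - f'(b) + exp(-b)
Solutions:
 f(b) = C1 + 3*sinh(b) + cosh(b)


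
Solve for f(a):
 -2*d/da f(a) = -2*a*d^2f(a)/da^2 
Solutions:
 f(a) = C1 + C2*a^2


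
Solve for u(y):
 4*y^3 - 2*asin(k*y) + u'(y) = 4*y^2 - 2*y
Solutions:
 u(y) = C1 - y^4 + 4*y^3/3 - y^2 + 2*Piecewise((y*asin(k*y) + sqrt(-k^2*y^2 + 1)/k, Ne(k, 0)), (0, True))


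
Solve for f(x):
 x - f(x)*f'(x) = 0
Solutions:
 f(x) = -sqrt(C1 + x^2)
 f(x) = sqrt(C1 + x^2)


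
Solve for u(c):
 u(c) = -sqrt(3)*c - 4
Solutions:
 u(c) = -sqrt(3)*c - 4


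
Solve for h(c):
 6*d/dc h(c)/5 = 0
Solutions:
 h(c) = C1


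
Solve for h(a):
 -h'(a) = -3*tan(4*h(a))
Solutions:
 h(a) = -asin(C1*exp(12*a))/4 + pi/4
 h(a) = asin(C1*exp(12*a))/4


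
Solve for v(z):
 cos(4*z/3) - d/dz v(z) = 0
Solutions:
 v(z) = C1 + 3*sin(4*z/3)/4


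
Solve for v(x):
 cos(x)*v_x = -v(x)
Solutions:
 v(x) = C1*sqrt(sin(x) - 1)/sqrt(sin(x) + 1)


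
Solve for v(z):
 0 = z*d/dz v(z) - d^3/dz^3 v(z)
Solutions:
 v(z) = C1 + Integral(C2*airyai(z) + C3*airybi(z), z)
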